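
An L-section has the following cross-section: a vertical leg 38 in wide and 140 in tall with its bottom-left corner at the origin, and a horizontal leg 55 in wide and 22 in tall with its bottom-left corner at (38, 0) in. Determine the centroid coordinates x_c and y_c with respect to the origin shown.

x_c = 27.62 in, y_c = 59.07 in

Part | A | x̄ᵢ | ȳᵢ | A·x̄ᵢ | A·ȳᵢ
vertical leg | 5320.00 | 19.00 | 70.00 | 101080.00 | 372400.00
horizontal leg | 1210.00 | 65.50 | 11.00 | 79255.00 | 13310.00
Σ | 6530.00 |  |  | 180335.00 | 385710.00
x_c = 180335.00 / 6530.00 = 27.62 in
y_c = 385710.00 / 6530.00 = 59.07 in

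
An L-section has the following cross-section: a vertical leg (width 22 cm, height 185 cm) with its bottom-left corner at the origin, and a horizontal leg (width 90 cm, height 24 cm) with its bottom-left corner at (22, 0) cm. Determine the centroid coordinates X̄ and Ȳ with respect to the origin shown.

Part | A | x̄ᵢ | ȳᵢ | A·x̄ᵢ | A·ȳᵢ
vertical leg | 4070.00 | 11.00 | 92.50 | 44770.00 | 376475.00
horizontal leg | 2160.00 | 67.00 | 12.00 | 144720.00 | 25920.00
Σ | 6230.00 |  |  | 189490.00 | 402395.00
X̄ = 189490.00 / 6230.00 = 30.42 cm
Ȳ = 402395.00 / 6230.00 = 64.59 cm

X̄ = 30.42 cm, Ȳ = 64.59 cm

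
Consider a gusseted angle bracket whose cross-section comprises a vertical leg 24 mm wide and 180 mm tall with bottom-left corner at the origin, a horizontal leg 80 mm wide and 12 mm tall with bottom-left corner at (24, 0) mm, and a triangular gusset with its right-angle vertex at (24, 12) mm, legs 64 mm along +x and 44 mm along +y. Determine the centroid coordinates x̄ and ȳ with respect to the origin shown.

vertical leg: A = 24 × 180 = 4320.00, centroid at (12.00, 90.00).
horizontal leg: A = 80 × 12 = 960.00, centroid at (64.00, 6.00).
gusset: A = ½·64·44 = 1408.00, centroid at (45.33, 26.67).
ΣA = 6688.00 mm²
ΣAx̄ = (4320.00)(12.00) + (960.00)(64.00) + (1408.00)(45.33) = 177109.33 mm³
ΣAȳ = (4320.00)(90.00) + (960.00)(6.00) + (1408.00)(26.67) = 432106.67 mm³
x̄ = 177109.33 / 6688.00 = 26.48 mm
ȳ = 432106.67 / 6688.00 = 64.61 mm

x̄ = 26.48 mm, ȳ = 64.61 mm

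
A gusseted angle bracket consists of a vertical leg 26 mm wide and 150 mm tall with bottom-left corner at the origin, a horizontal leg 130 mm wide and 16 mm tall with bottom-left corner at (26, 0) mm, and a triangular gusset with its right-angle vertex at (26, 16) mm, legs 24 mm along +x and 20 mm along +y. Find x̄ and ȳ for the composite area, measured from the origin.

x̄ = 39.89 mm, ȳ = 50.58 mm

vertical leg: A = 26 × 150 = 3900.00, centroid at (13.00, 75.00).
horizontal leg: A = 130 × 16 = 2080.00, centroid at (91.00, 8.00).
gusset: A = ½·24·20 = 240.00, centroid at (34.00, 22.67).
ΣA = 6220.00 mm²
ΣAx̄ = (3900.00)(13.00) + (2080.00)(91.00) + (240.00)(34.00) = 248140.00 mm³
ΣAȳ = (3900.00)(75.00) + (2080.00)(8.00) + (240.00)(22.67) = 314580.00 mm³
x̄ = 248140.00 / 6220.00 = 39.89 mm
ȳ = 314580.00 / 6220.00 = 50.58 mm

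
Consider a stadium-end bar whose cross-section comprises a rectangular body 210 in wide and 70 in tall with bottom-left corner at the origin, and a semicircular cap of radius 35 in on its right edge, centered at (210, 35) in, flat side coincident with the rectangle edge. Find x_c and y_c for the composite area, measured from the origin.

x_c = 118.87 in, y_c = 35.00 in

Part | A | x̄ᵢ | ȳᵢ | A·x̄ᵢ | A·ȳᵢ
rectangular body | 14700.00 | 105.00 | 35.00 | 1543500.00 | 514500.00
semicircular end | 1924.23 | 224.85 | 35.00 | 432670.69 | 67347.89
Σ | 16624.23 |  |  | 1976170.69 | 581847.89
x_c = 1976170.69 / 16624.23 = 118.87 in
y_c = 581847.89 / 16624.23 = 35.00 in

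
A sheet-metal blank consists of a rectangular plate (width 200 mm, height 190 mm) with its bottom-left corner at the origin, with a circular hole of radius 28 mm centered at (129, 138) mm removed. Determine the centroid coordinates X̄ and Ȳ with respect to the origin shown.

X̄ = 97.99 mm, Ȳ = 92.02 mm

Part | A | x̄ᵢ | ȳᵢ | A·x̄ᵢ | A·ȳᵢ
plate | 38000.00 | 100.00 | 95.00 | 3800000.00 | 3610000.00
hole | -2463.01 | 129.00 | 138.00 | -317728.11 | -339895.19
Σ | 35536.99 |  |  | 3482271.89 | 3270104.81
X̄ = 3482271.89 / 35536.99 = 97.99 mm
Ȳ = 3270104.81 / 35536.99 = 92.02 mm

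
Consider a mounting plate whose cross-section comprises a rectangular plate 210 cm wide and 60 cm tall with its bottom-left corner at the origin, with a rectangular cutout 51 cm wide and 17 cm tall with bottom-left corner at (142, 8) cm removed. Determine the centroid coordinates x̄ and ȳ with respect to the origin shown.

x̄ = 100.38 cm, ȳ = 31.00 cm

Part | A | x̄ᵢ | ȳᵢ | A·x̄ᵢ | A·ȳᵢ
plate | 12600.00 | 105.00 | 30.00 | 1323000.00 | 378000.00
hole | -867.00 | 167.50 | 16.50 | -145222.50 | -14305.50
Σ | 11733.00 |  |  | 1177777.50 | 363694.50
x̄ = 1177777.50 / 11733.00 = 100.38 cm
ȳ = 363694.50 / 11733.00 = 31.00 cm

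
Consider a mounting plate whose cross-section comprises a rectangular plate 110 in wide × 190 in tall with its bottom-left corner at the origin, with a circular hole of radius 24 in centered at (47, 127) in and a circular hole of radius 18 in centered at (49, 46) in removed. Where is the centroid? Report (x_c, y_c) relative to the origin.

plate: A = 110 × 190 = 20900.00, centroid at (55.00, 95.00).
hole 1: A = −π·24² = -1809.56, centroid at (47.00, 127.00).
hole 2: A = −π·18² = -1017.88, centroid at (49.00, 46.00).
ΣA = 18072.57 in²
ΣAx_c = (20900.00)(55.00) + (-1809.56)(47.00) + (-1017.88)(49.00) = 1014574.88 in³
ΣAy_c = (20900.00)(95.00) + (-1809.56)(127.00) + (-1017.88)(46.00) = 1708863.92 in³
x_c = 1014574.88 / 18072.57 = 56.14 in
y_c = 1708863.92 / 18072.57 = 94.56 in

x_c = 56.14 in, y_c = 94.56 in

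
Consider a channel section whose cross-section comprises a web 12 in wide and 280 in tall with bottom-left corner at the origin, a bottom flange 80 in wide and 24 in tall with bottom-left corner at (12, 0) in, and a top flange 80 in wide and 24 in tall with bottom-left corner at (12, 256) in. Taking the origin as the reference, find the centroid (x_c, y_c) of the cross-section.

x_c = 30.53 in, y_c = 140.00 in

web: A = 12 × 280 = 3360.00, centroid at (6.00, 140.00).
bottom flange: A = 80 × 24 = 1920.00, centroid at (52.00, 12.00).
top flange: A = 80 × 24 = 1920.00, centroid at (52.00, 268.00).
ΣA = 7200.00 in²
ΣAx_c = (3360.00)(6.00) + (1920.00)(52.00) + (1920.00)(52.00) = 219840.00 in³
ΣAy_c = (3360.00)(140.00) + (1920.00)(12.00) + (1920.00)(268.00) = 1008000.00 in³
x_c = 219840.00 / 7200.00 = 30.53 in
y_c = 1008000.00 / 7200.00 = 140.00 in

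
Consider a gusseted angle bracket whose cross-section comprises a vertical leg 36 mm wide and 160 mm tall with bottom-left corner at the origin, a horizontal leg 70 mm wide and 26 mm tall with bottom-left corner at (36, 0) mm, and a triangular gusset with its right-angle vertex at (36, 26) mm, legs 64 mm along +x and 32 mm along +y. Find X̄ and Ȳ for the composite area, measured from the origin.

vertical leg: A = 36 × 160 = 5760.00, centroid at (18.00, 80.00).
horizontal leg: A = 70 × 26 = 1820.00, centroid at (71.00, 13.00).
gusset: A = ½·64·32 = 1024.00, centroid at (57.33, 36.67).
ΣA = 8604.00 mm², ΣAX̄ = 291609.33 mm³, ΣAȲ = 522006.67 mm³.
X̄ = 291609.33/8604.00 = 33.89 mm; Ȳ = 522006.67/8604.00 = 60.67 mm.

X̄ = 33.89 mm, Ȳ = 60.67 mm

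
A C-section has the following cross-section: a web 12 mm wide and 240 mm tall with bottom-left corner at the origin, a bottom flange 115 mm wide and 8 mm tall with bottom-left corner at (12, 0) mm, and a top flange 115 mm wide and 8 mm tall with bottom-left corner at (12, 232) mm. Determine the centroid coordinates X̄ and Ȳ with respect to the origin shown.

web: A = 12 × 240 = 2880.00, centroid at (6.00, 120.00).
bottom flange: A = 115 × 8 = 920.00, centroid at (69.50, 4.00).
top flange: A = 115 × 8 = 920.00, centroid at (69.50, 236.00).
ΣA = 4720.00 mm²
ΣAX̄ = (2880.00)(6.00) + (920.00)(69.50) + (920.00)(69.50) = 145160.00 mm³
ΣAȲ = (2880.00)(120.00) + (920.00)(4.00) + (920.00)(236.00) = 566400.00 mm³
X̄ = 145160.00 / 4720.00 = 30.75 mm
Ȳ = 566400.00 / 4720.00 = 120.00 mm

X̄ = 30.75 mm, Ȳ = 120.00 mm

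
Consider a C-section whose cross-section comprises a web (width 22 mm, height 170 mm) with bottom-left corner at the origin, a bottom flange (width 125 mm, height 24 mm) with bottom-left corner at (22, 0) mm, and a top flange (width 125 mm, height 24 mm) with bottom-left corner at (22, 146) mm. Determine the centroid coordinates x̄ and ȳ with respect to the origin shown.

x̄ = 56.28 mm, ȳ = 85.00 mm

web: A = 22 × 170 = 3740.00, centroid at (11.00, 85.00).
bottom flange: A = 125 × 24 = 3000.00, centroid at (84.50, 12.00).
top flange: A = 125 × 24 = 3000.00, centroid at (84.50, 158.00).
ΣA = 9740.00 mm²
ΣAx̄ = (3740.00)(11.00) + (3000.00)(84.50) + (3000.00)(84.50) = 548140.00 mm³
ΣAȳ = (3740.00)(85.00) + (3000.00)(12.00) + (3000.00)(158.00) = 827900.00 mm³
x̄ = 548140.00 / 9740.00 = 56.28 mm
ȳ = 827900.00 / 9740.00 = 85.00 mm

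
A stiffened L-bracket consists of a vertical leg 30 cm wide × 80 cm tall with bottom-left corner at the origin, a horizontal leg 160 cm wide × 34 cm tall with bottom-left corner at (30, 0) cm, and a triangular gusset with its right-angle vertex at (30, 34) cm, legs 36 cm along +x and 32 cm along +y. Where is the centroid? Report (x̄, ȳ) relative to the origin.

x̄ = 78.25 cm, ȳ = 25.45 cm

Part | A | x̄ᵢ | ȳᵢ | A·x̄ᵢ | A·ȳᵢ
vertical leg | 2400.00 | 15.00 | 40.00 | 36000.00 | 96000.00
horizontal leg | 5440.00 | 110.00 | 17.00 | 598400.00 | 92480.00
gusset | 576.00 | 42.00 | 44.67 | 24192.00 | 25728.00
Σ | 8416.00 |  |  | 658592.00 | 214208.00
x̄ = 658592.00 / 8416.00 = 78.25 cm
ȳ = 214208.00 / 8416.00 = 25.45 cm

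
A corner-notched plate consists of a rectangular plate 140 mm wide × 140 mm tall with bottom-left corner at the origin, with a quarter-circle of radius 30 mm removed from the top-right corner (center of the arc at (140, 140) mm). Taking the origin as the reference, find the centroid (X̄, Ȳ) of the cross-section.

plate: A = 140 × 140 = 19600.00, centroid at (70.00, 70.00).
removed quarter-circle: A = −¼π·30² = -706.86, centroid at (127.27, 127.27).
ΣA = 18893.14 mm²
ΣAX̄ = (19600.00)(70.00) + (-706.86)(127.27) = 1282039.83 mm³
ΣAȲ = (19600.00)(70.00) + (-706.86)(127.27) = 1282039.83 mm³
X̄ = 1282039.83 / 18893.14 = 67.86 mm
Ȳ = 1282039.83 / 18893.14 = 67.86 mm

X̄ = 67.86 mm, Ȳ = 67.86 mm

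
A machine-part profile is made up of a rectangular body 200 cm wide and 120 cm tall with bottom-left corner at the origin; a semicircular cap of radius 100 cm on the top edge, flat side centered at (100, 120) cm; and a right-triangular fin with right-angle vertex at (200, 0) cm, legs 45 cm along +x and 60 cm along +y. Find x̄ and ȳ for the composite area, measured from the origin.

rectangular body: A = 200 × 120 = 24000.00, centroid at (100.00, 60.00).
semicircular top: A = ½π·100² = 15707.96, centroid at (100.00, 162.44).
triangular fin: A = ½·45·60 = 1350.00, centroid at (215.00, 20.00).
ΣA = 41057.96 cm², ΣAx̄ = 4261046.33 cm³, ΣAȳ = 4018622.26 cm³.
x̄ = 4261046.33/41057.96 = 103.78 cm; ȳ = 4018622.26/41057.96 = 97.88 cm.

x̄ = 103.78 cm, ȳ = 97.88 cm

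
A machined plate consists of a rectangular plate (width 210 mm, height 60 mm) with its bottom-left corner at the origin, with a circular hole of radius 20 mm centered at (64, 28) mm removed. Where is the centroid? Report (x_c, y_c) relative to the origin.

plate: A = 210 × 60 = 12600.00, centroid at (105.00, 30.00).
hole: A = −π·20² = -1256.64, centroid at (64.00, 28.00).
ΣA = 11343.36 mm²
ΣAx_c = (12600.00)(105.00) + (-1256.64)(64.00) = 1242575.23 mm³
ΣAy_c = (12600.00)(30.00) + (-1256.64)(28.00) = 342814.16 mm³
x_c = 1242575.23 / 11343.36 = 109.54 mm
y_c = 342814.16 / 11343.36 = 30.22 mm

x_c = 109.54 mm, y_c = 30.22 mm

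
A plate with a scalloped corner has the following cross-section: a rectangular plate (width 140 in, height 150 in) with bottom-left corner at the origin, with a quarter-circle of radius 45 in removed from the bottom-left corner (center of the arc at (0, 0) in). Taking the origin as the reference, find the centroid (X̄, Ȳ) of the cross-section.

X̄ = 74.17 in, Ȳ = 79.58 in

plate: A = 140 × 150 = 21000.00, centroid at (70.00, 75.00).
removed quarter-circle: A = −¼π·45² = -1590.43, centroid at (19.10, 19.10).
ΣA = 19409.57 in²
ΣAX̄ = (21000.00)(70.00) + (-1590.43)(19.10) = 1439625.00 in³
ΣAȲ = (21000.00)(75.00) + (-1590.43)(19.10) = 1544625.00 in³
X̄ = 1439625.00 / 19409.57 = 74.17 in
Ȳ = 1544625.00 / 19409.57 = 79.58 in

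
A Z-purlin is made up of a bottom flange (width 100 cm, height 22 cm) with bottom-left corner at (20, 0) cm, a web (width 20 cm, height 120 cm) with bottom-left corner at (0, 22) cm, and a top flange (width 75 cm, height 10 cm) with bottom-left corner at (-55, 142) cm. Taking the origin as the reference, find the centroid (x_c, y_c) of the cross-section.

Part | A | x̄ᵢ | ȳᵢ | A·x̄ᵢ | A·ȳᵢ
bottom flange | 2200.00 | 70.00 | 11.00 | 154000.00 | 24200.00
web | 2400.00 | 10.00 | 82.00 | 24000.00 | 196800.00
top flange | 750.00 | -17.50 | 147.00 | -13125.00 | 110250.00
Σ | 5350.00 |  |  | 164875.00 | 331250.00
x_c = 164875.00 / 5350.00 = 30.82 cm
y_c = 331250.00 / 5350.00 = 61.92 cm

x_c = 30.82 cm, y_c = 61.92 cm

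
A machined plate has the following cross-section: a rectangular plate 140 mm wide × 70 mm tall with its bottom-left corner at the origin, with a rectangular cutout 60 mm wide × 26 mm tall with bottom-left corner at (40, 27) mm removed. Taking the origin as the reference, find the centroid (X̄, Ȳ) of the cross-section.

plate: A = 140 × 70 = 9800.00, centroid at (70.00, 35.00).
hole: A = −(60 × 26) = -1560.00, centroid at (70.00, 40.00).
ΣA = 8240.00 mm²
ΣAX̄ = (9800.00)(70.00) + (-1560.00)(70.00) = 576800.00 mm³
ΣAȲ = (9800.00)(35.00) + (-1560.00)(40.00) = 280600.00 mm³
X̄ = 576800.00 / 8240.00 = 70.00 mm
Ȳ = 280600.00 / 8240.00 = 34.05 mm

X̄ = 70.00 mm, Ȳ = 34.05 mm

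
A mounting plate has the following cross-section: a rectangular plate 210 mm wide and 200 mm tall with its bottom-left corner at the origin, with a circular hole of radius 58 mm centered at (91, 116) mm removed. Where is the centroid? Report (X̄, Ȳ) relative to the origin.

plate: A = 210 × 200 = 42000.00, centroid at (105.00, 100.00).
hole: A = −π·58² = -10568.32, centroid at (91.00, 116.00).
ΣA = 31431.68 mm², ΣAX̄ = 3448283.09 mm³, ΣAȲ = 2974075.15 mm³.
X̄ = 3448283.09/31431.68 = 109.71 mm; Ȳ = 2974075.15/31431.68 = 94.62 mm.

X̄ = 109.71 mm, Ȳ = 94.62 mm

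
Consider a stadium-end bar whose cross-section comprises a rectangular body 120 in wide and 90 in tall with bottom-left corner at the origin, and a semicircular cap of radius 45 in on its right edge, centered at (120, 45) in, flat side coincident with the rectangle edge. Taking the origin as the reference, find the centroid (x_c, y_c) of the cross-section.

rectangular body: A = 120 × 90 = 10800.00, centroid at (60.00, 45.00).
semicircular end: A = ½π·45² = 3180.86, centroid at (139.10, 45.00).
ΣA = 13980.86 in²
ΣAx_c = (10800.00)(60.00) + (3180.86)(139.10) = 1090453.51 in³
ΣAy_c = (10800.00)(45.00) + (3180.86)(45.00) = 629138.82 in³
x_c = 1090453.51 / 13980.86 = 78.00 in
y_c = 629138.82 / 13980.86 = 45.00 in

x_c = 78.00 in, y_c = 45.00 in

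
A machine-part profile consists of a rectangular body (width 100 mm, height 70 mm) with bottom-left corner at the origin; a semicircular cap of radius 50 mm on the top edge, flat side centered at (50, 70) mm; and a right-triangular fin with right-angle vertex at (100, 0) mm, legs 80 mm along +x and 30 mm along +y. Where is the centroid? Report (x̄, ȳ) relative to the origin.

rectangular body: A = 100 × 70 = 7000.00, centroid at (50.00, 35.00).
semicircular top: A = ½π·50² = 3926.99, centroid at (50.00, 91.22).
triangular fin: A = ½·80·30 = 1200.00, centroid at (126.67, 10.00).
ΣA = 12126.99 mm²
ΣAx̄ = (7000.00)(50.00) + (3926.99)(50.00) + (1200.00)(126.67) = 698349.54 mm³
ΣAȳ = (7000.00)(35.00) + (3926.99)(91.22) + (1200.00)(10.00) = 615222.69 mm³
x̄ = 698349.54 / 12126.99 = 57.59 mm
ȳ = 615222.69 / 12126.99 = 50.73 mm

x̄ = 57.59 mm, ȳ = 50.73 mm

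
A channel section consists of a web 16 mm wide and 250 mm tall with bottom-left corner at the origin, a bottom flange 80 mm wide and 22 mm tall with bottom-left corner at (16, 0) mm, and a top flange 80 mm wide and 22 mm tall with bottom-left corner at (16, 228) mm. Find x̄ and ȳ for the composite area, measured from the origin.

x̄ = 30.47 mm, ȳ = 125.00 mm

web: A = 16 × 250 = 4000.00, centroid at (8.00, 125.00).
bottom flange: A = 80 × 22 = 1760.00, centroid at (56.00, 11.00).
top flange: A = 80 × 22 = 1760.00, centroid at (56.00, 239.00).
ΣA = 7520.00 mm²
ΣAx̄ = (4000.00)(8.00) + (1760.00)(56.00) + (1760.00)(56.00) = 229120.00 mm³
ΣAȳ = (4000.00)(125.00) + (1760.00)(11.00) + (1760.00)(239.00) = 940000.00 mm³
x̄ = 229120.00 / 7520.00 = 30.47 mm
ȳ = 940000.00 / 7520.00 = 125.00 mm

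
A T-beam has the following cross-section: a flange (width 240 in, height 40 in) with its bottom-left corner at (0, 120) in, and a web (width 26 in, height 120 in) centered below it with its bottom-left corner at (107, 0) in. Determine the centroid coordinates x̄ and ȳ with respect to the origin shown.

Part | A | x̄ᵢ | ȳᵢ | A·x̄ᵢ | A·ȳᵢ
web | 3120.00 | 120.00 | 60.00 | 374400.00 | 187200.00
flange | 9600.00 | 120.00 | 140.00 | 1152000.00 | 1344000.00
Σ | 12720.00 |  |  | 1526400.00 | 1531200.00
x̄ = 1526400.00 / 12720.00 = 120.00 in
ȳ = 1531200.00 / 12720.00 = 120.38 in

x̄ = 120.00 in, ȳ = 120.38 in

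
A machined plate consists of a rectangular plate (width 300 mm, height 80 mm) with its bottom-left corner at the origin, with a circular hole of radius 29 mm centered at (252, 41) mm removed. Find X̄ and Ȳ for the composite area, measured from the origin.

X̄ = 137.38 mm, Ȳ = 39.88 mm

plate: A = 300 × 80 = 24000.00, centroid at (150.00, 40.00).
hole: A = −π·29² = -2642.08, centroid at (252.00, 41.00).
ΣA = 21357.92 mm², ΣAX̄ = 2934195.99 mm³, ΣAȲ = 851674.74 mm³.
X̄ = 2934195.99/21357.92 = 137.38 mm; Ȳ = 851674.74/21357.92 = 39.88 mm.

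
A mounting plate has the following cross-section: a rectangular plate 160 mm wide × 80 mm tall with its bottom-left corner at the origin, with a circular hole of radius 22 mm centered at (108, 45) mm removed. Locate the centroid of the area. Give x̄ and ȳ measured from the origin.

x̄ = 76.23 mm, ȳ = 39.33 mm

plate: A = 160 × 80 = 12800.00, centroid at (80.00, 40.00).
hole: A = −π·22² = -1520.53, centroid at (108.00, 45.00).
ΣA = 11279.47 mm²
ΣAx̄ = (12800.00)(80.00) + (-1520.53)(108.00) = 859782.67 mm³
ΣAȳ = (12800.00)(40.00) + (-1520.53)(45.00) = 443576.11 mm³
x̄ = 859782.67 / 11279.47 = 76.23 mm
ȳ = 443576.11 / 11279.47 = 39.33 mm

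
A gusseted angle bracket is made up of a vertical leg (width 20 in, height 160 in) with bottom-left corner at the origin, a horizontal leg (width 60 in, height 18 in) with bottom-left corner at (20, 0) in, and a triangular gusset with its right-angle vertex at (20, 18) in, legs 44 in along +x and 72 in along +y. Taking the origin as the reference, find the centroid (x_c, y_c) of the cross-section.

x_c = 24.03 in, y_c = 56.66 in

vertical leg: A = 20 × 160 = 3200.00, centroid at (10.00, 80.00).
horizontal leg: A = 60 × 18 = 1080.00, centroid at (50.00, 9.00).
gusset: A = ½·44·72 = 1584.00, centroid at (34.67, 42.00).
ΣA = 5864.00 in²
ΣAx_c = (3200.00)(10.00) + (1080.00)(50.00) + (1584.00)(34.67) = 140912.00 in³
ΣAy_c = (3200.00)(80.00) + (1080.00)(9.00) + (1584.00)(42.00) = 332248.00 in³
x_c = 140912.00 / 5864.00 = 24.03 in
y_c = 332248.00 / 5864.00 = 56.66 in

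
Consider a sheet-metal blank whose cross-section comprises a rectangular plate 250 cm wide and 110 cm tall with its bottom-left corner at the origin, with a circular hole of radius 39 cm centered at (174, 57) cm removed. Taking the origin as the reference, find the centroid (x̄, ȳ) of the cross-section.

x̄ = 114.70 cm, ȳ = 54.58 cm

plate: A = 250 × 110 = 27500.00, centroid at (125.00, 55.00).
hole: A = −π·39² = -4778.36, centroid at (174.00, 57.00).
ΣA = 22721.64 cm²
ΣAx̄ = (27500.00)(125.00) + (-4778.36)(174.00) = 2606064.94 cm³
ΣAȳ = (27500.00)(55.00) + (-4778.36)(57.00) = 1240133.34 cm³
x̄ = 2606064.94 / 22721.64 = 114.70 cm
ȳ = 1240133.34 / 22721.64 = 54.58 cm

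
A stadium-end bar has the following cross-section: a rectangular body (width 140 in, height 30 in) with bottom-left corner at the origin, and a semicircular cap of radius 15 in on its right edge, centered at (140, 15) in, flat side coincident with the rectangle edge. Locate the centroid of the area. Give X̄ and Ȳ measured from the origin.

rectangular body: A = 140 × 30 = 4200.00, centroid at (70.00, 15.00).
semicircular end: A = ½π·15² = 353.43, centroid at (146.37, 15.00).
ΣA = 4553.43 in², ΣAX̄ = 345730.08 in³, ΣAȲ = 68301.44 in³.
X̄ = 345730.08/4553.43 = 75.93 in; Ȳ = 68301.44/4553.43 = 15.00 in.

X̄ = 75.93 in, Ȳ = 15.00 in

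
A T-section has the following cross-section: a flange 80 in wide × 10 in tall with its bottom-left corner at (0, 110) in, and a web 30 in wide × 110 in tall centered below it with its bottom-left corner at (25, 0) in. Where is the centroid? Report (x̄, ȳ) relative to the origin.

web: A = 30 × 110 = 3300.00, centroid at (40.00, 55.00).
flange: A = 80 × 10 = 800.00, centroid at (40.00, 115.00).
ΣA = 4100.00 in², ΣAx̄ = 164000.00 in³, ΣAȳ = 273500.00 in³.
x̄ = 164000.00/4100.00 = 40.00 in; ȳ = 273500.00/4100.00 = 66.71 in.

x̄ = 40.00 in, ȳ = 66.71 in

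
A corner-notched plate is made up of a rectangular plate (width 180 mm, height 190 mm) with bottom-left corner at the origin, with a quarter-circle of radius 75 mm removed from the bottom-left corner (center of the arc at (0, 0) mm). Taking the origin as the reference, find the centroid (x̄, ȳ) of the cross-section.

Part | A | x̄ᵢ | ȳᵢ | A·x̄ᵢ | A·ȳᵢ
plate | 34200.00 | 90.00 | 95.00 | 3078000.00 | 3249000.00
removed quarter-circle | -4417.86 | 31.83 | 31.83 | -140625.00 | -140625.00
Σ | 29782.14 |  |  | 2937375.00 | 3108375.00
x̄ = 2937375.00 / 29782.14 = 98.63 mm
ȳ = 3108375.00 / 29782.14 = 104.37 mm

x̄ = 98.63 mm, ȳ = 104.37 mm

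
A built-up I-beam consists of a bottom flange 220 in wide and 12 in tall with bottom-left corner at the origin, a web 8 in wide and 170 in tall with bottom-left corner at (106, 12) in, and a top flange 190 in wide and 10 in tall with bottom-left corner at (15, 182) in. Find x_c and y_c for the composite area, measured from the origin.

x_c = 110.00 in, y_c = 85.26 in

bottom flange: A = 220 × 12 = 2640.00, centroid at (110.00, 6.00).
web: A = 8 × 170 = 1360.00, centroid at (110.00, 97.00).
top flange: A = 190 × 10 = 1900.00, centroid at (110.00, 187.00).
ΣA = 5900.00 in²
ΣAx_c = (2640.00)(110.00) + (1360.00)(110.00) + (1900.00)(110.00) = 649000.00 in³
ΣAy_c = (2640.00)(6.00) + (1360.00)(97.00) + (1900.00)(187.00) = 503060.00 in³
x_c = 649000.00 / 5900.00 = 110.00 in
y_c = 503060.00 / 5900.00 = 85.26 in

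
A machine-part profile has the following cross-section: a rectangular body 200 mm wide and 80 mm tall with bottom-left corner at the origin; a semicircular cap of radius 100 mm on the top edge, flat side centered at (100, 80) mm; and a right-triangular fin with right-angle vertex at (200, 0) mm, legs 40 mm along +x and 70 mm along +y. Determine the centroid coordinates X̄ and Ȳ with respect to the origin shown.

X̄ = 104.79 mm, Ȳ = 78.41 mm

rectangular body: A = 200 × 80 = 16000.00, centroid at (100.00, 40.00).
semicircular top: A = ½π·100² = 15707.96, centroid at (100.00, 122.44).
triangular fin: A = ½·40·70 = 1400.00, centroid at (213.33, 23.33).
ΣA = 33107.96 mm², ΣAX̄ = 3469462.99 mm³, ΣAȲ = 2595970.39 mm³.
X̄ = 3469462.99/33107.96 = 104.79 mm; Ȳ = 2595970.39/33107.96 = 78.41 mm.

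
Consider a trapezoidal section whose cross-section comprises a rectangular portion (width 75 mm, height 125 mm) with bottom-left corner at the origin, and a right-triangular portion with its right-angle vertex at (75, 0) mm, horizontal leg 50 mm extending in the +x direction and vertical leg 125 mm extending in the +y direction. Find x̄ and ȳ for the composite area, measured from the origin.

x̄ = 51.04 mm, ȳ = 57.29 mm

rectangular portion: A = 75 × 125 = 9375.00, centroid at (37.50, 62.50).
triangular portion: A = ½·50·125 = 3125.00, centroid at (91.67, 41.67).
ΣA = 12500.00 mm²
ΣAx̄ = (9375.00)(37.50) + (3125.00)(91.67) = 638020.83 mm³
ΣAȳ = (9375.00)(62.50) + (3125.00)(41.67) = 716145.83 mm³
x̄ = 638020.83 / 12500.00 = 51.04 mm
ȳ = 716145.83 / 12500.00 = 57.29 mm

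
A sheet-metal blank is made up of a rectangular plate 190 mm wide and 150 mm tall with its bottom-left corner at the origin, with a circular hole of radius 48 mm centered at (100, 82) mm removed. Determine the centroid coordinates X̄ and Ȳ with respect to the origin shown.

X̄ = 93.30 mm, Ȳ = 72.62 mm

Part | A | x̄ᵢ | ȳᵢ | A·x̄ᵢ | A·ȳᵢ
plate | 28500.00 | 95.00 | 75.00 | 2707500.00 | 2137500.00
hole | -7238.23 | 100.00 | 82.00 | -723822.95 | -593534.82
Σ | 21261.77 |  |  | 1983677.05 | 1543965.18
X̄ = 1983677.05 / 21261.77 = 93.30 mm
Ȳ = 1543965.18 / 21261.77 = 72.62 mm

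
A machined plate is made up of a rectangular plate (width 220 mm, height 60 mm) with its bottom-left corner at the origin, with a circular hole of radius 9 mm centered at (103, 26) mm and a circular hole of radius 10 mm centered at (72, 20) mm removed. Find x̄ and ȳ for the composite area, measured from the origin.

plate: A = 220 × 60 = 13200.00, centroid at (110.00, 30.00).
hole 1: A = −π·9² = -254.47, centroid at (103.00, 26.00).
hole 2: A = −π·10² = -314.16, centroid at (72.00, 20.00).
ΣA = 12631.37 mm², ΣAx̄ = 1403170.23 mm³, ΣAȳ = 383100.62 mm³.
x̄ = 1403170.23/12631.37 = 111.09 mm; ȳ = 383100.62/12631.37 = 30.33 mm.

x̄ = 111.09 mm, ȳ = 30.33 mm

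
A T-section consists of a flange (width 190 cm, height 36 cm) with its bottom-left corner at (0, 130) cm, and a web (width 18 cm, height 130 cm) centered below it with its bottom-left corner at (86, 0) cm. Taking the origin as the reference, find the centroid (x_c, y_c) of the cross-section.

Part | A | x̄ᵢ | ȳᵢ | A·x̄ᵢ | A·ȳᵢ
web | 2340.00 | 95.00 | 65.00 | 222300.00 | 152100.00
flange | 6840.00 | 95.00 | 148.00 | 649800.00 | 1012320.00
Σ | 9180.00 |  |  | 872100.00 | 1164420.00
x_c = 872100.00 / 9180.00 = 95.00 cm
y_c = 1164420.00 / 9180.00 = 126.84 cm

x_c = 95.00 cm, y_c = 126.84 cm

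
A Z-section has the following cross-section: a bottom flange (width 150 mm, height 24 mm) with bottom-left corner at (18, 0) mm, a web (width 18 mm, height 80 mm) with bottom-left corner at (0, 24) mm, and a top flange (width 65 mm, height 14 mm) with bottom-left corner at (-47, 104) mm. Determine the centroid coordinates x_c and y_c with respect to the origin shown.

bottom flange: A = 150 × 24 = 3600.00, centroid at (93.00, 12.00).
web: A = 18 × 80 = 1440.00, centroid at (9.00, 64.00).
top flange: A = 65 × 14 = 910.00, centroid at (-14.50, 111.00).
ΣA = 5950.00 mm²
ΣAx_c = (3600.00)(93.00) + (1440.00)(9.00) + (910.00)(-14.50) = 334565.00 mm³
ΣAy_c = (3600.00)(12.00) + (1440.00)(64.00) + (910.00)(111.00) = 236370.00 mm³
x_c = 334565.00 / 5950.00 = 56.23 mm
y_c = 236370.00 / 5950.00 = 39.73 mm

x_c = 56.23 mm, y_c = 39.73 mm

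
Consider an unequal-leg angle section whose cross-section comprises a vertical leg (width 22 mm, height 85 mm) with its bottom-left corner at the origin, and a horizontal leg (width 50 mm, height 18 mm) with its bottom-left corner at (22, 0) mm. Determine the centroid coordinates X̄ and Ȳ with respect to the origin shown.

X̄ = 22.70 mm, Ȳ = 31.62 mm

vertical leg: A = 22 × 85 = 1870.00, centroid at (11.00, 42.50).
horizontal leg: A = 50 × 18 = 900.00, centroid at (47.00, 9.00).
ΣA = 2770.00 mm²
ΣAX̄ = (1870.00)(11.00) + (900.00)(47.00) = 62870.00 mm³
ΣAȲ = (1870.00)(42.50) + (900.00)(9.00) = 87575.00 mm³
X̄ = 62870.00 / 2770.00 = 22.70 mm
Ȳ = 87575.00 / 2770.00 = 31.62 mm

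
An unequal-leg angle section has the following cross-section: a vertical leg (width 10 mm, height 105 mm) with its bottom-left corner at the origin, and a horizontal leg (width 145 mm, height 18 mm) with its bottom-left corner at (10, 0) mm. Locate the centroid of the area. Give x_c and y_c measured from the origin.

Part | A | x̄ᵢ | ȳᵢ | A·x̄ᵢ | A·ȳᵢ
vertical leg | 1050.00 | 5.00 | 52.50 | 5250.00 | 55125.00
horizontal leg | 2610.00 | 82.50 | 9.00 | 215325.00 | 23490.00
Σ | 3660.00 |  |  | 220575.00 | 78615.00
x_c = 220575.00 / 3660.00 = 60.27 mm
y_c = 78615.00 / 3660.00 = 21.48 mm

x_c = 60.27 mm, y_c = 21.48 mm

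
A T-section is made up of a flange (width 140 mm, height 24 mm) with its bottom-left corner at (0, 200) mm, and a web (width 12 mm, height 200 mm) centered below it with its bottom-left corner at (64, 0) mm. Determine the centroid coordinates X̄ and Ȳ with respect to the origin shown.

web: A = 12 × 200 = 2400.00, centroid at (70.00, 100.00).
flange: A = 140 × 24 = 3360.00, centroid at (70.00, 212.00).
ΣA = 5760.00 mm², ΣAX̄ = 403200.00 mm³, ΣAȲ = 952320.00 mm³.
X̄ = 403200.00/5760.00 = 70.00 mm; Ȳ = 952320.00/5760.00 = 165.33 mm.

X̄ = 70.00 mm, Ȳ = 165.33 mm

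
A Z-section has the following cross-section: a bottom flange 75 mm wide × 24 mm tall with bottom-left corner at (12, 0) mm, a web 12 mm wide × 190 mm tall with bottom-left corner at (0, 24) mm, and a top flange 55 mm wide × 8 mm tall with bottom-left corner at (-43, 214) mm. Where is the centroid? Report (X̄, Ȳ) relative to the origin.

X̄ = 21.23 mm, Ȳ = 86.03 mm

bottom flange: A = 75 × 24 = 1800.00, centroid at (49.50, 12.00).
web: A = 12 × 190 = 2280.00, centroid at (6.00, 119.00).
top flange: A = 55 × 8 = 440.00, centroid at (-15.50, 218.00).
ΣA = 4520.00 mm²
ΣAX̄ = (1800.00)(49.50) + (2280.00)(6.00) + (440.00)(-15.50) = 95960.00 mm³
ΣAȲ = (1800.00)(12.00) + (2280.00)(119.00) + (440.00)(218.00) = 388840.00 mm³
X̄ = 95960.00 / 4520.00 = 21.23 mm
Ȳ = 388840.00 / 4520.00 = 86.03 mm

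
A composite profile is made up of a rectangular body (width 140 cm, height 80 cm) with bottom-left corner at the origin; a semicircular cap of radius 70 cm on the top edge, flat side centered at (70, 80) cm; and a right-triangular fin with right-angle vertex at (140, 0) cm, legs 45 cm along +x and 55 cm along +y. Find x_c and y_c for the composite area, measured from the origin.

x_c = 75.22 cm, y_c = 65.32 cm

Part | A | x̄ᵢ | ȳᵢ | A·x̄ᵢ | A·ȳᵢ
rectangular body | 11200.00 | 70.00 | 40.00 | 784000.00 | 448000.00
semicircular top | 7696.90 | 70.00 | 109.71 | 538783.14 | 844418.83
triangular fin | 1237.50 | 155.00 | 18.33 | 191812.50 | 22687.50
Σ | 20134.40 |  |  | 1514595.64 | 1315106.33
x_c = 1514595.64 / 20134.40 = 75.22 cm
y_c = 1315106.33 / 20134.40 = 65.32 cm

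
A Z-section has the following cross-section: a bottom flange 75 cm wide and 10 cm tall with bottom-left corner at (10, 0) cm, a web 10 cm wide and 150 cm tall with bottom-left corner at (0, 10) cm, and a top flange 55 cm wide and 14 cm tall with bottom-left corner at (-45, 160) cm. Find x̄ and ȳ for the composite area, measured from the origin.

bottom flange: A = 75 × 10 = 750.00, centroid at (47.50, 5.00).
web: A = 10 × 150 = 1500.00, centroid at (5.00, 85.00).
top flange: A = 55 × 14 = 770.00, centroid at (-17.50, 167.00).
ΣA = 3020.00 cm²
ΣAx̄ = (750.00)(47.50) + (1500.00)(5.00) + (770.00)(-17.50) = 29650.00 cm³
ΣAȳ = (750.00)(5.00) + (1500.00)(85.00) + (770.00)(167.00) = 259840.00 cm³
x̄ = 29650.00 / 3020.00 = 9.82 cm
ȳ = 259840.00 / 3020.00 = 86.04 cm

x̄ = 9.82 cm, ȳ = 86.04 cm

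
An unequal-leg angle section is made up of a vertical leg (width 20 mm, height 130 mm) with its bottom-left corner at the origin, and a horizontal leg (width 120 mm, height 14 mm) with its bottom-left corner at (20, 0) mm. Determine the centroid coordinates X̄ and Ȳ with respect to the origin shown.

X̄ = 37.48 mm, Ȳ = 42.23 mm

vertical leg: A = 20 × 130 = 2600.00, centroid at (10.00, 65.00).
horizontal leg: A = 120 × 14 = 1680.00, centroid at (80.00, 7.00).
ΣA = 4280.00 mm²
ΣAX̄ = (2600.00)(10.00) + (1680.00)(80.00) = 160400.00 mm³
ΣAȲ = (2600.00)(65.00) + (1680.00)(7.00) = 180760.00 mm³
X̄ = 160400.00 / 4280.00 = 37.48 mm
Ȳ = 180760.00 / 4280.00 = 42.23 mm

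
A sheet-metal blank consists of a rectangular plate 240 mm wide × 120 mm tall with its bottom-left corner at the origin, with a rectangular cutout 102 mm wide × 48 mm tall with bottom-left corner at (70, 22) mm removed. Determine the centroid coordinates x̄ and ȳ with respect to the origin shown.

Part | A | x̄ᵢ | ȳᵢ | A·x̄ᵢ | A·ȳᵢ
plate | 28800.00 | 120.00 | 60.00 | 3456000.00 | 1728000.00
hole | -4896.00 | 121.00 | 46.00 | -592416.00 | -225216.00
Σ | 23904.00 |  |  | 2863584.00 | 1502784.00
x̄ = 2863584.00 / 23904.00 = 119.80 mm
ȳ = 1502784.00 / 23904.00 = 62.87 mm

x̄ = 119.80 mm, ȳ = 62.87 mm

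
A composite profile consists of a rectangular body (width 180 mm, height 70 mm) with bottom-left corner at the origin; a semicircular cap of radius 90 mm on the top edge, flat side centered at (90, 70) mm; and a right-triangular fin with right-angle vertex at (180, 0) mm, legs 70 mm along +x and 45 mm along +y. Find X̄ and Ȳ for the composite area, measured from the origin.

rectangular body: A = 180 × 70 = 12600.00, centroid at (90.00, 35.00).
semicircular top: A = ½π·90² = 12723.45, centroid at (90.00, 108.20).
triangular fin: A = ½·70·45 = 1575.00, centroid at (203.33, 15.00).
ΣA = 26898.45 mm², ΣAX̄ = 2599360.52 mm³, ΣAȲ = 1841266.52 mm³.
X̄ = 2599360.52/26898.45 = 96.64 mm; Ȳ = 1841266.52/26898.45 = 68.45 mm.

X̄ = 96.64 mm, Ȳ = 68.45 mm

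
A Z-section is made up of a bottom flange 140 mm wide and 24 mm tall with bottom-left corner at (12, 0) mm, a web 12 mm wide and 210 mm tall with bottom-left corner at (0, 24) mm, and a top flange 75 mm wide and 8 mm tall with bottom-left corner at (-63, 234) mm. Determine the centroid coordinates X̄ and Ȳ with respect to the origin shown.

bottom flange: A = 140 × 24 = 3360.00, centroid at (82.00, 12.00).
web: A = 12 × 210 = 2520.00, centroid at (6.00, 129.00).
top flange: A = 75 × 8 = 600.00, centroid at (-25.50, 238.00).
ΣA = 6480.00 mm²
ΣAX̄ = (3360.00)(82.00) + (2520.00)(6.00) + (600.00)(-25.50) = 275340.00 mm³
ΣAȲ = (3360.00)(12.00) + (2520.00)(129.00) + (600.00)(238.00) = 508200.00 mm³
X̄ = 275340.00 / 6480.00 = 42.49 mm
Ȳ = 508200.00 / 6480.00 = 78.43 mm

X̄ = 42.49 mm, Ȳ = 78.43 mm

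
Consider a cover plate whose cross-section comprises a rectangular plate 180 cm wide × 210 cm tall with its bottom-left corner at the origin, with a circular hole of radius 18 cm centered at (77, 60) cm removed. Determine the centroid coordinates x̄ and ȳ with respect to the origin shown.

x̄ = 90.36 cm, ȳ = 106.25 cm

plate: A = 180 × 210 = 37800.00, centroid at (90.00, 105.00).
hole: A = −π·18² = -1017.88, centroid at (77.00, 60.00).
ΣA = 36782.12 cm², ΣAx̄ = 3323623.55 cm³, ΣAȳ = 3907927.44 cm³.
x̄ = 3323623.55/36782.12 = 90.36 cm; ȳ = 3907927.44/36782.12 = 106.25 cm.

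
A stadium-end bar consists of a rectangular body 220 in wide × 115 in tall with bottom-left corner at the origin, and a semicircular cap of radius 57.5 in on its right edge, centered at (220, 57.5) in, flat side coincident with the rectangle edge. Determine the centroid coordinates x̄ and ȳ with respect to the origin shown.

x̄ = 132.89 in, ȳ = 57.50 in

Part | A | x̄ᵢ | ȳᵢ | A·x̄ᵢ | A·ȳᵢ
rectangular body | 25300.00 | 110.00 | 57.50 | 2783000.00 | 1454750.00
semicircular end | 5193.45 | 244.40 | 57.50 | 1269297.56 | 298623.11
Σ | 30493.45 |  |  | 4052297.56 | 1753373.11
x̄ = 4052297.56 / 30493.45 = 132.89 in
ȳ = 1753373.11 / 30493.45 = 57.50 in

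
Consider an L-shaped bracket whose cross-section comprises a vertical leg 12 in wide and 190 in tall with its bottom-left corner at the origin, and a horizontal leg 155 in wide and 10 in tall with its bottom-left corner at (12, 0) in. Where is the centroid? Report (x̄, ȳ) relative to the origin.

vertical leg: A = 12 × 190 = 2280.00, centroid at (6.00, 95.00).
horizontal leg: A = 155 × 10 = 1550.00, centroid at (89.50, 5.00).
ΣA = 3830.00 in²
ΣAx̄ = (2280.00)(6.00) + (1550.00)(89.50) = 152405.00 in³
ΣAȳ = (2280.00)(95.00) + (1550.00)(5.00) = 224350.00 in³
x̄ = 152405.00 / 3830.00 = 39.79 in
ȳ = 224350.00 / 3830.00 = 58.58 in

x̄ = 39.79 in, ȳ = 58.58 in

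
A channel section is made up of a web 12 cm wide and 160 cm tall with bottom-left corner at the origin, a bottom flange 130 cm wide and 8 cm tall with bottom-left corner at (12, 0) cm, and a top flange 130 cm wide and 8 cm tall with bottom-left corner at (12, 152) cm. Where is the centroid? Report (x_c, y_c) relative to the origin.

Part | A | x̄ᵢ | ȳᵢ | A·x̄ᵢ | A·ȳᵢ
web | 1920.00 | 6.00 | 80.00 | 11520.00 | 153600.00
bottom flange | 1040.00 | 77.00 | 4.00 | 80080.00 | 4160.00
top flange | 1040.00 | 77.00 | 156.00 | 80080.00 | 162240.00
Σ | 4000.00 |  |  | 171680.00 | 320000.00
x_c = 171680.00 / 4000.00 = 42.92 cm
y_c = 320000.00 / 4000.00 = 80.00 cm

x_c = 42.92 cm, y_c = 80.00 cm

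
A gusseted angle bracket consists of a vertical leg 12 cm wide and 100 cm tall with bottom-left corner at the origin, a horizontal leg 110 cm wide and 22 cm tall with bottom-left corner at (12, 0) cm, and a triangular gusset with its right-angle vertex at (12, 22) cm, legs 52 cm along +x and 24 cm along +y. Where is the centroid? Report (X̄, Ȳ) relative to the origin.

X̄ = 44.21 cm, Ȳ = 24.82 cm

vertical leg: A = 12 × 100 = 1200.00, centroid at (6.00, 50.00).
horizontal leg: A = 110 × 22 = 2420.00, centroid at (67.00, 11.00).
gusset: A = ½·52·24 = 624.00, centroid at (29.33, 30.00).
ΣA = 4244.00 cm²
ΣAX̄ = (1200.00)(6.00) + (2420.00)(67.00) + (624.00)(29.33) = 187644.00 cm³
ΣAȲ = (1200.00)(50.00) + (2420.00)(11.00) + (624.00)(30.00) = 105340.00 cm³
X̄ = 187644.00 / 4244.00 = 44.21 cm
Ȳ = 105340.00 / 4244.00 = 24.82 cm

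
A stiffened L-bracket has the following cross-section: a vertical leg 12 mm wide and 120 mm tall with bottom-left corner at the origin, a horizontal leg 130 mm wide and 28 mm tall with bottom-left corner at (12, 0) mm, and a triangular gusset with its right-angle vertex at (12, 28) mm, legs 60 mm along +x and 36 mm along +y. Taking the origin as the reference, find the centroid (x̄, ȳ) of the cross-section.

Part | A | x̄ᵢ | ȳᵢ | A·x̄ᵢ | A·ȳᵢ
vertical leg | 1440.00 | 6.00 | 60.00 | 8640.00 | 86400.00
horizontal leg | 3640.00 | 77.00 | 14.00 | 280280.00 | 50960.00
gusset | 1080.00 | 32.00 | 40.00 | 34560.00 | 43200.00
Σ | 6160.00 |  |  | 323480.00 | 180560.00
x̄ = 323480.00 / 6160.00 = 52.51 mm
ȳ = 180560.00 / 6160.00 = 29.31 mm

x̄ = 52.51 mm, ȳ = 29.31 mm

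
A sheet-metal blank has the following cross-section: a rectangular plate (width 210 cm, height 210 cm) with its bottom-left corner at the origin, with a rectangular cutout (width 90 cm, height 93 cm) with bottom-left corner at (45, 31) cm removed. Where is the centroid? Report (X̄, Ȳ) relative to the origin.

plate: A = 210 × 210 = 44100.00, centroid at (105.00, 105.00).
hole: A = −(90 × 93) = -8370.00, centroid at (90.00, 77.50).
ΣA = 35730.00 cm²
ΣAX̄ = (44100.00)(105.00) + (-8370.00)(90.00) = 3877200.00 cm³
ΣAȲ = (44100.00)(105.00) + (-8370.00)(77.50) = 3981825.00 cm³
X̄ = 3877200.00 / 35730.00 = 108.51 cm
Ȳ = 3981825.00 / 35730.00 = 111.44 cm

X̄ = 108.51 cm, Ȳ = 111.44 cm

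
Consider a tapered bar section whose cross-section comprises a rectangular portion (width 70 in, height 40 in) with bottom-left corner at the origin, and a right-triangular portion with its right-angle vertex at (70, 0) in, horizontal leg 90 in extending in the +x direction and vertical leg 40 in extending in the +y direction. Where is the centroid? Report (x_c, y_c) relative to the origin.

x_c = 60.43 in, y_c = 17.39 in

Part | A | x̄ᵢ | ȳᵢ | A·x̄ᵢ | A·ȳᵢ
rectangular portion | 2800.00 | 35.00 | 20.00 | 98000.00 | 56000.00
triangular portion | 1800.00 | 100.00 | 13.33 | 180000.00 | 24000.00
Σ | 4600.00 |  |  | 278000.00 | 80000.00
x_c = 278000.00 / 4600.00 = 60.43 in
y_c = 80000.00 / 4600.00 = 17.39 in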